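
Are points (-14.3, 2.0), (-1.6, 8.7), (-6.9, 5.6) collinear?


Cross product: ((-1.6)-(-14.3))*(5.6-2) - (8.7-2)*((-6.9)-(-14.3))
= -3.86

No, not collinear


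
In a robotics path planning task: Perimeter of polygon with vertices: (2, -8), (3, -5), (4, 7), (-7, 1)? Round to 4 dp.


Sides: (2, -8)->(3, -5): sqrt(10) = 3.162278, (3, -5)->(4, 7): sqrt(145) = 12.041595, (4, 7)->(-7, 1): sqrt(157) = 12.529964, (-7, 1)->(2, -8): sqrt(162) = 12.727922
Sum = 40.461759
Perimeter = 40.4618

40.4618


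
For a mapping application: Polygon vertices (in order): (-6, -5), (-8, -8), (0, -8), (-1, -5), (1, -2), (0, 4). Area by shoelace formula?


Shoelace sum: ((-6)*(-8) - (-8)*(-5)) + ((-8)*(-8) - 0*(-8)) + (0*(-5) - (-1)*(-8)) + ((-1)*(-2) - 1*(-5)) + (1*4 - 0*(-2)) + (0*(-5) - (-6)*4)
= 99
Area = |99|/2 = 49.5

49.5


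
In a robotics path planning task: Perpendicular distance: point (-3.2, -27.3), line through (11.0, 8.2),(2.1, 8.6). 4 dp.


|cross product| = 321.63
|line direction| = sqrt(79.37) = 8.909
Distance = 321.63/sqrt(79.37) = 36.1018

36.1018


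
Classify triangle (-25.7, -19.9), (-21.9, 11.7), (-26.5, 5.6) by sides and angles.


Side lengths squared: AB^2=1013, BC^2=58.37, CA^2=650.89
Sorted: [58.37, 650.89, 1013]
By sides: Scalene, By angles: Obtuse

Scalene, Obtuse


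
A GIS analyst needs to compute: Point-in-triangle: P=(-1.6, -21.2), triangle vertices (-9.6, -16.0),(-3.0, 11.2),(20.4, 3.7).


Cross products: AB x AP = -251.92, BC x BP = -747.66, CA x CP = 313.6
All same sign? no

No, outside


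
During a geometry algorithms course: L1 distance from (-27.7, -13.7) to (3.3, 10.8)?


|(-27.7)-3.3| + |(-13.7)-10.8| = 31 + 24.5 = 55.5

55.5


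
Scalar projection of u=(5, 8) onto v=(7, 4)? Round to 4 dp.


u.v = 67, |v| = sqrt(65) = 8.0623
Scalar projection = u.v / |v| = 67 / sqrt(65) = 8.3103

8.3103


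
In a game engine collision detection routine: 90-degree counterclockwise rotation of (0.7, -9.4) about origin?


90° CCW: (x,y) -> (-y, x)
(0.7,-9.4) -> (9.4, 0.7)

(9.4, 0.7)


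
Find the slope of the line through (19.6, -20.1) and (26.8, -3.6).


slope = (y2-y1)/(x2-x1) = ((-3.6)-(-20.1))/(26.8-19.6) = 16.5/7.2 = 2.2917

2.2917


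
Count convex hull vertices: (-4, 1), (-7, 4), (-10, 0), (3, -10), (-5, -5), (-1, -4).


Convex hull vertices (CCW): (-10, 0), (-5, -5), (3, -10), (-4, 1), (-7, 4)
Count = 5

5


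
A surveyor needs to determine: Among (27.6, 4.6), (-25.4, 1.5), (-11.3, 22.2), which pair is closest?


d(P0,P1) = 53.0906, d(P0,P2) = 42.6963, d(P1,P2) = 25.046
Closest: P1 and P2

Closest pair: (-25.4, 1.5) and (-11.3, 22.2), distance = 25.046


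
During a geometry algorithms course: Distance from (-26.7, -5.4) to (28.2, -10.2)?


dx=54.9, dy=-4.8
d^2 = 54.9^2 + (-4.8)^2 = 3037.05
d = sqrt(3037.05) = 55.1094

55.1094


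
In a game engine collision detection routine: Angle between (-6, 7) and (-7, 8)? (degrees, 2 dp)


u.v = 98, |u| = sqrt(85) = 9.2195, |v| = sqrt(113) = 10.6301
cos(theta) = u.v/(|u||v|) = 98/sqrt(9605) = 0.999948
theta = acos(0.999948) = 0.58 degrees

0.58 degrees


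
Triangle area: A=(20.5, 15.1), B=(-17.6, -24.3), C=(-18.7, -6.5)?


Area = |x_A(y_B-y_C) + x_B(y_C-y_A) + x_C(y_A-y_B)|/2
= |(-364.9) + 380.16 + (-736.78)|/2
= 721.52/2 = 360.76

360.76


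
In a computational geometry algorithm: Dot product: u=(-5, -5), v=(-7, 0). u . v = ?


u . v = u_x*v_x + u_y*v_y = (-5)*(-7) + (-5)*0
= 35 + 0 = 35

35


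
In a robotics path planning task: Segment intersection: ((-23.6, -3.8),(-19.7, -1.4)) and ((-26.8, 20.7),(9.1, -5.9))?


Cross products: d1=-794.43, d2=-604.53, d3=103.23, d4=-86.67
d1*d2 < 0 and d3*d4 < 0? no

No, they don't intersect


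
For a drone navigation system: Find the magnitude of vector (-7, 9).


|u| = sqrt((-7)^2 + 9^2) = sqrt(130) = 11.4018

11.4018


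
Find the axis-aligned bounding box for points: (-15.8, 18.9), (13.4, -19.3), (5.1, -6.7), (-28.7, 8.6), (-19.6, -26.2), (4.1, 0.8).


x range: [-28.7, 13.4]
y range: [-26.2, 18.9]
Bounding box: (-28.7,-26.2) to (13.4,18.9)

(-28.7,-26.2) to (13.4,18.9)


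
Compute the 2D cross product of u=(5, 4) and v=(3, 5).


u x v = u_x*v_y - u_y*v_x = 5*5 - 4*3
= 25 - 12 = 13

13


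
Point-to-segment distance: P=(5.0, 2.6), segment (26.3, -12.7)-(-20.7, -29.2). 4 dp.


Project P onto AB: t = 0.3017 (clamped to [0,1])
Closest point on segment: (12.119, -17.6784)
Distance: 21.4917

21.4917


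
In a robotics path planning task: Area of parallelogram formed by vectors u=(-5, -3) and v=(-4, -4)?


|u x v| = |(-5)*(-4) - (-3)*(-4)|
= |20 - 12| = 8

8


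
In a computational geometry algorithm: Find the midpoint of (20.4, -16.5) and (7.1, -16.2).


M = ((20.4+7.1)/2, ((-16.5)+(-16.2))/2)
= (13.75, -16.35)

(13.75, -16.35)


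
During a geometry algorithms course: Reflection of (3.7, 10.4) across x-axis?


Reflection over x-axis: (x,y) -> (x,-y)
(3.7, 10.4) -> (3.7, -10.4)

(3.7, -10.4)


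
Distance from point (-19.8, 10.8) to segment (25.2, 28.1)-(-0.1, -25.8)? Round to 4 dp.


Project P onto AB: t = 0.5841 (clamped to [0,1])
Closest point on segment: (10.4211, -3.3854)
Distance: 33.3848

33.3848


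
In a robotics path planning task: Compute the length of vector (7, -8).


|u| = sqrt(7^2 + (-8)^2) = sqrt(113) = 10.6301

10.6301


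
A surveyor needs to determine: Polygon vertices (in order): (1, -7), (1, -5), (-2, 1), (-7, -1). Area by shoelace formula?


Shoelace sum: (1*(-5) - 1*(-7)) + (1*1 - (-2)*(-5)) + ((-2)*(-1) - (-7)*1) + ((-7)*(-7) - 1*(-1))
= 52
Area = |52|/2 = 26

26


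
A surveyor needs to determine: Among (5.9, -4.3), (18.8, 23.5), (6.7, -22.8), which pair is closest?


d(P0,P1) = 30.6472, d(P0,P2) = 18.5173, d(P1,P2) = 47.855
Closest: P0 and P2

Closest pair: (5.9, -4.3) and (6.7, -22.8), distance = 18.5173


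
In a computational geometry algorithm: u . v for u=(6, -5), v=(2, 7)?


u . v = u_x*v_x + u_y*v_y = 6*2 + (-5)*7
= 12 + (-35) = -23

-23


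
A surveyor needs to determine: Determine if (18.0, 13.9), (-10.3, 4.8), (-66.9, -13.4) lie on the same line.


Cross product: ((-10.3)-18)*((-13.4)-13.9) - (4.8-13.9)*((-66.9)-18)
= 0

Yes, collinear


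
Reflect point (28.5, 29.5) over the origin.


Reflection over origin: (x,y) -> (-x,-y)
(28.5, 29.5) -> (-28.5, -29.5)

(-28.5, -29.5)


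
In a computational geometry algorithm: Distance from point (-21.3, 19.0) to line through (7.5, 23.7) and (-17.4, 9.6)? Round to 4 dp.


|cross product| = 289.05
|line direction| = sqrt(818.82) = 28.615
Distance = 289.05/sqrt(818.82) = 10.1013

10.1013


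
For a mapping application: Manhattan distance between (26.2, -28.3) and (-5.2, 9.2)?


|26.2-(-5.2)| + |(-28.3)-9.2| = 31.4 + 37.5 = 68.9

68.9


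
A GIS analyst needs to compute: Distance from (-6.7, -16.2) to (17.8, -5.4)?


dx=24.5, dy=10.8
d^2 = 24.5^2 + 10.8^2 = 716.89
d = sqrt(716.89) = 26.7748

26.7748


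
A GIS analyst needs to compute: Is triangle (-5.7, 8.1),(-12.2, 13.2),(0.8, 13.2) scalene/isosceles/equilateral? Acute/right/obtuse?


Side lengths squared: AB^2=68.26, BC^2=169, CA^2=68.26
Sorted: [68.26, 68.26, 169]
By sides: Isosceles, By angles: Obtuse

Isosceles, Obtuse


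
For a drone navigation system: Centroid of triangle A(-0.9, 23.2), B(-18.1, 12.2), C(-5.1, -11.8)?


Centroid = ((x_A+x_B+x_C)/3, (y_A+y_B+y_C)/3)
= (((-0.9)+(-18.1)+(-5.1))/3, (23.2+12.2+(-11.8))/3)
= (-8.0333, 7.8667)

(-8.0333, 7.8667)


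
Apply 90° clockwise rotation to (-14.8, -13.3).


90° CW: (x,y) -> (y, -x)
(-14.8,-13.3) -> (-13.3, 14.8)

(-13.3, 14.8)


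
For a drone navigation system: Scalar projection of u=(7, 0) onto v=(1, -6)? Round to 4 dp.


u.v = 7, |v| = sqrt(37) = 6.0828
Scalar projection = u.v / |v| = 7 / sqrt(37) = 1.1508

1.1508


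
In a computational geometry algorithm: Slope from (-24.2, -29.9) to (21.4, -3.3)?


slope = (y2-y1)/(x2-x1) = ((-3.3)-(-29.9))/(21.4-(-24.2)) = 26.6/45.6 = 0.5833

0.5833


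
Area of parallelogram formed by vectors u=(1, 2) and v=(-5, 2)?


|u x v| = |1*2 - 2*(-5)|
= |2 - (-10)| = 12

12


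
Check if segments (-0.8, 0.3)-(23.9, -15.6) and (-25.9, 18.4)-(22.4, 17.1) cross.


Cross products: d1=-841.6, d2=-1577.46, d3=47.98, d4=783.84
d1*d2 < 0 and d3*d4 < 0? no

No, they don't intersect


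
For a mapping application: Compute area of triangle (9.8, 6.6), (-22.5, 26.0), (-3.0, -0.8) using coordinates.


Area = |x_A(y_B-y_C) + x_B(y_C-y_A) + x_C(y_A-y_B)|/2
= |262.64 + 166.5 + 58.2|/2
= 487.34/2 = 243.67

243.67


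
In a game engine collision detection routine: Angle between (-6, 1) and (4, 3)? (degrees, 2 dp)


u.v = -21, |u| = sqrt(37) = 6.0828, |v| = sqrt(25) = 5
cos(theta) = u.v/(|u||v|) = -21/sqrt(925) = -0.690476
theta = acos(-0.690476) = 133.67 degrees

133.67 degrees


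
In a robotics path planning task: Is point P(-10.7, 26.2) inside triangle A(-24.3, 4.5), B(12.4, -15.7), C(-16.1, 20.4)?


Cross products: AB x AP = 1071.11, BC x BP = -360.24, CA x CP = 38.3
All same sign? no

No, outside


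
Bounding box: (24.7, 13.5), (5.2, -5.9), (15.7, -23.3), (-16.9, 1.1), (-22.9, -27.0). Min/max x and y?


x range: [-22.9, 24.7]
y range: [-27, 13.5]
Bounding box: (-22.9,-27) to (24.7,13.5)

(-22.9,-27) to (24.7,13.5)


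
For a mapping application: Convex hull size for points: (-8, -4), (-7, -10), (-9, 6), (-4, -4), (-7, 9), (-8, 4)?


Convex hull vertices (CCW): (-9, 6), (-8, -4), (-7, -10), (-4, -4), (-7, 9)
Count = 5

5


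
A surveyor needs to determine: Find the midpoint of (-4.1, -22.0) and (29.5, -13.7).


M = (((-4.1)+29.5)/2, ((-22)+(-13.7))/2)
= (12.7, -17.85)

(12.7, -17.85)


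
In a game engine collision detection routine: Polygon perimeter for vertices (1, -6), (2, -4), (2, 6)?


Sides: (1, -6)->(2, -4): sqrt(5) = 2.236068, (2, -4)->(2, 6): sqrt(100) = 10, (2, 6)->(1, -6): sqrt(145) = 12.041595
Sum = 24.277663
Perimeter = 24.2777

24.2777


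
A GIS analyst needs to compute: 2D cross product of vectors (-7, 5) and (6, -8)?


u x v = u_x*v_y - u_y*v_x = (-7)*(-8) - 5*6
= 56 - 30 = 26

26


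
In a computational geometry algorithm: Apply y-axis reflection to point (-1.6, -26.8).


Reflection over y-axis: (x,y) -> (-x,y)
(-1.6, -26.8) -> (1.6, -26.8)

(1.6, -26.8)


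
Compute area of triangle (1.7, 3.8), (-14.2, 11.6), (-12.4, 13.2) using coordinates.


Area = |x_A(y_B-y_C) + x_B(y_C-y_A) + x_C(y_A-y_B)|/2
= |(-2.72) + (-133.48) + 96.72|/2
= 39.48/2 = 19.74

19.74


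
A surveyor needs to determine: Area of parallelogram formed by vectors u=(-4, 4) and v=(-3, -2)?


|u x v| = |(-4)*(-2) - 4*(-3)|
= |8 - (-12)| = 20

20


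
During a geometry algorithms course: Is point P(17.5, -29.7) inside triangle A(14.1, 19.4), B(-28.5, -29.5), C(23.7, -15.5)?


Cross products: AB x AP = 2257.92, BC x BP = -654.44, CA x CP = 352.7
All same sign? no

No, outside


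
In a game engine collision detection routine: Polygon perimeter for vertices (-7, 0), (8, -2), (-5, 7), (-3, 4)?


Sides: (-7, 0)->(8, -2): sqrt(229) = 15.132746, (8, -2)->(-5, 7): sqrt(250) = 15.811388, (-5, 7)->(-3, 4): sqrt(13) = 3.605551, (-3, 4)->(-7, 0): sqrt(32) = 5.656854
Sum = 40.206539
Perimeter = 40.2065

40.2065


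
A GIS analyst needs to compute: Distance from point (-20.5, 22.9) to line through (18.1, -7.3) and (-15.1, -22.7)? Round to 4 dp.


|cross product| = 1597.08
|line direction| = sqrt(1339.4) = 36.5978
Distance = 1597.08/sqrt(1339.4) = 43.6387

43.6387


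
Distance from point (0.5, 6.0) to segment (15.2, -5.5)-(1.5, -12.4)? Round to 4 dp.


Project P onto AB: t = 0.5187 (clamped to [0,1])
Closest point on segment: (8.0944, -9.0787)
Distance: 16.8832

16.8832


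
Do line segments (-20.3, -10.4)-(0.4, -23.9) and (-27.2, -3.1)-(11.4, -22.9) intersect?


Cross products: d1=-145.16, d2=-256.4, d3=57.96, d4=169.2
d1*d2 < 0 and d3*d4 < 0? no

No, they don't intersect


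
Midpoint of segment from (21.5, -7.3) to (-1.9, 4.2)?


M = ((21.5+(-1.9))/2, ((-7.3)+4.2)/2)
= (9.8, -1.55)

(9.8, -1.55)


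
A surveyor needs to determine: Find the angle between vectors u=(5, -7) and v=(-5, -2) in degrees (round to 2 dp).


u.v = -11, |u| = sqrt(74) = 8.6023, |v| = sqrt(29) = 5.3852
cos(theta) = u.v/(|u||v|) = -11/sqrt(2146) = -0.237453
theta = acos(-0.237453) = 103.74 degrees

103.74 degrees


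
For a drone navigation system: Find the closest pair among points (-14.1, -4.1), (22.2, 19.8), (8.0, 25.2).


d(P0,P1) = 43.4615, d(P0,P2) = 36.7001, d(P1,P2) = 15.1921
Closest: P1 and P2

Closest pair: (22.2, 19.8) and (8.0, 25.2), distance = 15.1921


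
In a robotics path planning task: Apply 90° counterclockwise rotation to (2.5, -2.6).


90° CCW: (x,y) -> (-y, x)
(2.5,-2.6) -> (2.6, 2.5)

(2.6, 2.5)


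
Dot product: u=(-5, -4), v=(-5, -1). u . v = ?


u . v = u_x*v_x + u_y*v_y = (-5)*(-5) + (-4)*(-1)
= 25 + 4 = 29

29


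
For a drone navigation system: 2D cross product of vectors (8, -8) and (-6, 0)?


u x v = u_x*v_y - u_y*v_x = 8*0 - (-8)*(-6)
= 0 - 48 = -48

-48


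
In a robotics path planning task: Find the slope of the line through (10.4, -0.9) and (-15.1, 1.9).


slope = (y2-y1)/(x2-x1) = (1.9-(-0.9))/((-15.1)-10.4) = 2.8/(-25.5) = -0.1098

-0.1098


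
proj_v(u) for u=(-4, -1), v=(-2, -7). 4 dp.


u.v = 15, |v| = sqrt(53) = 7.2801
Scalar projection = u.v / |v| = 15 / sqrt(53) = 2.0604

2.0604


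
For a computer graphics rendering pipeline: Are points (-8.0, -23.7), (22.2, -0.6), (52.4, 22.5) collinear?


Cross product: (22.2-(-8))*(22.5-(-23.7)) - ((-0.6)-(-23.7))*(52.4-(-8))
= 0

Yes, collinear


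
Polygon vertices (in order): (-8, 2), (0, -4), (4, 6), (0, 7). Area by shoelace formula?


Shoelace sum: ((-8)*(-4) - 0*2) + (0*6 - 4*(-4)) + (4*7 - 0*6) + (0*2 - (-8)*7)
= 132
Area = |132|/2 = 66

66


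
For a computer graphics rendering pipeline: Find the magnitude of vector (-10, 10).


|u| = sqrt((-10)^2 + 10^2) = sqrt(200) = 14.1421

14.1421


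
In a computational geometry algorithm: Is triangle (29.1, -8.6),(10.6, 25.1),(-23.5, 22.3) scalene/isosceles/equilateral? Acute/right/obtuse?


Side lengths squared: AB^2=1477.94, BC^2=1170.65, CA^2=3721.57
Sorted: [1170.65, 1477.94, 3721.57]
By sides: Scalene, By angles: Obtuse

Scalene, Obtuse


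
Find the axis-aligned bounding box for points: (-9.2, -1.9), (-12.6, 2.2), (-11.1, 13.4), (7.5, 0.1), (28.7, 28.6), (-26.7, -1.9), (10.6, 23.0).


x range: [-26.7, 28.7]
y range: [-1.9, 28.6]
Bounding box: (-26.7,-1.9) to (28.7,28.6)

(-26.7,-1.9) to (28.7,28.6)


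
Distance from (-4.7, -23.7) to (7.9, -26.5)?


dx=12.6, dy=-2.8
d^2 = 12.6^2 + (-2.8)^2 = 166.6
d = sqrt(166.6) = 12.9074

12.9074


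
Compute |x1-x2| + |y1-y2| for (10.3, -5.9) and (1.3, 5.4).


|10.3-1.3| + |(-5.9)-5.4| = 9 + 11.3 = 20.3

20.3


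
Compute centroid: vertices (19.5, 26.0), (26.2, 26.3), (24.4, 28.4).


Centroid = ((x_A+x_B+x_C)/3, (y_A+y_B+y_C)/3)
= ((19.5+26.2+24.4)/3, (26+26.3+28.4)/3)
= (23.3667, 26.9)

(23.3667, 26.9)


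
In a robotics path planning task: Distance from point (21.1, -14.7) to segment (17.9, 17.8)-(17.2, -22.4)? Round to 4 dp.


Project P onto AB: t = 0.8068 (clamped to [0,1])
Closest point on segment: (17.3352, -14.6344)
Distance: 3.7653

3.7653


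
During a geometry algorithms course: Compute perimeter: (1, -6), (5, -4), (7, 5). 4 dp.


Sides: (1, -6)->(5, -4): sqrt(20) = 4.472136, (5, -4)->(7, 5): sqrt(85) = 9.219544, (7, 5)->(1, -6): sqrt(157) = 12.529964
Sum = 26.221644
Perimeter = 26.2216

26.2216


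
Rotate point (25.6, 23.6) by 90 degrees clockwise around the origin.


90° CW: (x,y) -> (y, -x)
(25.6,23.6) -> (23.6, -25.6)

(23.6, -25.6)


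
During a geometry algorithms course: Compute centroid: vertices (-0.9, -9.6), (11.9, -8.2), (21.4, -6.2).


Centroid = ((x_A+x_B+x_C)/3, (y_A+y_B+y_C)/3)
= (((-0.9)+11.9+21.4)/3, ((-9.6)+(-8.2)+(-6.2))/3)
= (10.8, -8)

(10.8, -8)


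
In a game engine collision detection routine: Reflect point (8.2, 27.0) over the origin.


Reflection over origin: (x,y) -> (-x,-y)
(8.2, 27) -> (-8.2, -27)

(-8.2, -27)


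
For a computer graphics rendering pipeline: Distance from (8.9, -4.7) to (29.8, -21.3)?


dx=20.9, dy=-16.6
d^2 = 20.9^2 + (-16.6)^2 = 712.37
d = sqrt(712.37) = 26.6903

26.6903


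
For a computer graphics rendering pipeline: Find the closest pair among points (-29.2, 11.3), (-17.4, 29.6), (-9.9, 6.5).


d(P0,P1) = 21.7745, d(P0,P2) = 19.8879, d(P1,P2) = 24.287
Closest: P0 and P2

Closest pair: (-29.2, 11.3) and (-9.9, 6.5), distance = 19.8879


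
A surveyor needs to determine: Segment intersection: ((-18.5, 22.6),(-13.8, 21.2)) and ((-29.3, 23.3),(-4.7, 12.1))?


Cross products: d1=103.74, d2=121.94, d3=-11.83, d4=-30.03
d1*d2 < 0 and d3*d4 < 0? no

No, they don't intersect


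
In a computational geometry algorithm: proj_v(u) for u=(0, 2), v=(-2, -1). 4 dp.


u.v = -2, |v| = sqrt(5) = 2.2361
Scalar projection = u.v / |v| = -2 / sqrt(5) = -0.8944

-0.8944


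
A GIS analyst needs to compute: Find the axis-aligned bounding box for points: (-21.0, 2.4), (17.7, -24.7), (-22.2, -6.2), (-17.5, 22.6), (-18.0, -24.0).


x range: [-22.2, 17.7]
y range: [-24.7, 22.6]
Bounding box: (-22.2,-24.7) to (17.7,22.6)

(-22.2,-24.7) to (17.7,22.6)


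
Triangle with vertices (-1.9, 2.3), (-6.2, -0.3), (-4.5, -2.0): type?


Side lengths squared: AB^2=25.25, BC^2=5.78, CA^2=25.25
Sorted: [5.78, 25.25, 25.25]
By sides: Isosceles, By angles: Acute

Isosceles, Acute


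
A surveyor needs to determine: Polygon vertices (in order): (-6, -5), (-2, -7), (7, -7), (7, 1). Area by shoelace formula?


Shoelace sum: ((-6)*(-7) - (-2)*(-5)) + ((-2)*(-7) - 7*(-7)) + (7*1 - 7*(-7)) + (7*(-5) - (-6)*1)
= 122
Area = |122|/2 = 61

61


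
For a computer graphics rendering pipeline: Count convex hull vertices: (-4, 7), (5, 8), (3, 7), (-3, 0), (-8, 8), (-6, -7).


Convex hull vertices (CCW): (-8, 8), (-6, -7), (5, 8)
Count = 3

3


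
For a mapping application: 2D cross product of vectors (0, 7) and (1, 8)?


u x v = u_x*v_y - u_y*v_x = 0*8 - 7*1
= 0 - 7 = -7

-7


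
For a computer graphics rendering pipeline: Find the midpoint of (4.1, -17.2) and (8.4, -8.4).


M = ((4.1+8.4)/2, ((-17.2)+(-8.4))/2)
= (6.25, -12.8)

(6.25, -12.8)


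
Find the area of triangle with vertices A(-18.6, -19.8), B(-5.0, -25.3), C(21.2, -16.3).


Area = |x_A(y_B-y_C) + x_B(y_C-y_A) + x_C(y_A-y_B)|/2
= |167.4 + (-17.5) + 116.6|/2
= 266.5/2 = 133.25

133.25


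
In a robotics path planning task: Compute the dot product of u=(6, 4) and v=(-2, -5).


u . v = u_x*v_x + u_y*v_y = 6*(-2) + 4*(-5)
= (-12) + (-20) = -32

-32


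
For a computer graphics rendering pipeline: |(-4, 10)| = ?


|u| = sqrt((-4)^2 + 10^2) = sqrt(116) = 10.7703

10.7703


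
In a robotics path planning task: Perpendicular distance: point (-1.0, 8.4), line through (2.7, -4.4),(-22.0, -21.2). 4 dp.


|cross product| = 378.32
|line direction| = sqrt(892.33) = 29.8719
Distance = 378.32/sqrt(892.33) = 12.6647

12.6647


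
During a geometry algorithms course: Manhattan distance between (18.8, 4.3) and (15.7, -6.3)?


|18.8-15.7| + |4.3-(-6.3)| = 3.1 + 10.6 = 13.7

13.7


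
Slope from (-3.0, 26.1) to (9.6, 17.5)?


slope = (y2-y1)/(x2-x1) = (17.5-26.1)/(9.6-(-3)) = (-8.6)/12.6 = -0.6825

-0.6825


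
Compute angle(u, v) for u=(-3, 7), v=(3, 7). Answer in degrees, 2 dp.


u.v = 40, |u| = sqrt(58) = 7.6158, |v| = sqrt(58) = 7.6158
cos(theta) = u.v/(|u||v|) = 40/sqrt(3364) = 0.689655
theta = acos(0.689655) = 46.4 degrees

46.4 degrees


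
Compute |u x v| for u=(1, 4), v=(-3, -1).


|u x v| = |1*(-1) - 4*(-3)|
= |(-1) - (-12)| = 11

11


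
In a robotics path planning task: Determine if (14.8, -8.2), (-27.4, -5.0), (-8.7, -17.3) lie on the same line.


Cross product: ((-27.4)-14.8)*((-17.3)-(-8.2)) - ((-5)-(-8.2))*((-8.7)-14.8)
= 459.22

No, not collinear


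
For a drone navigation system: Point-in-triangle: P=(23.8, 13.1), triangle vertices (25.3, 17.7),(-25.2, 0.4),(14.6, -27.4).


Cross products: AB x AP = 206.35, BC x BP = 1867.66, CA x CP = 18.43
All same sign? yes

Yes, inside


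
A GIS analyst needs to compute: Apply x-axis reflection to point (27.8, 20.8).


Reflection over x-axis: (x,y) -> (x,-y)
(27.8, 20.8) -> (27.8, -20.8)

(27.8, -20.8)


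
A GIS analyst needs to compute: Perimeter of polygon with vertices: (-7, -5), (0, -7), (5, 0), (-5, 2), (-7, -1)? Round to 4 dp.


Sides: (-7, -5)->(0, -7): sqrt(53) = 7.28011, (0, -7)->(5, 0): sqrt(74) = 8.602325, (5, 0)->(-5, 2): sqrt(104) = 10.198039, (-5, 2)->(-7, -1): sqrt(13) = 3.605551, (-7, -1)->(-7, -5): sqrt(16) = 4
Sum = 33.686025
Perimeter = 33.686

33.686


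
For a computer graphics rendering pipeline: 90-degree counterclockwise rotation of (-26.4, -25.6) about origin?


90° CCW: (x,y) -> (-y, x)
(-26.4,-25.6) -> (25.6, -26.4)

(25.6, -26.4)


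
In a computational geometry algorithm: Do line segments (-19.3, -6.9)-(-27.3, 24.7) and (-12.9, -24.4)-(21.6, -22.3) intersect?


Cross products: d1=617.19, d2=1724.19, d3=-62.24, d4=-1169.24
d1*d2 < 0 and d3*d4 < 0? no

No, they don't intersect


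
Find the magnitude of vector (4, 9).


|u| = sqrt(4^2 + 9^2) = sqrt(97) = 9.8489

9.8489


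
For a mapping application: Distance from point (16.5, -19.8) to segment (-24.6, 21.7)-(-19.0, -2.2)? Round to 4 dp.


Project P onto AB: t = 1 (clamped to [0,1])
Closest point on segment: (-19, -2.2)
Distance: 39.6234

39.6234


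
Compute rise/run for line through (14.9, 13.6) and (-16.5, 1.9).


slope = (y2-y1)/(x2-x1) = (1.9-13.6)/((-16.5)-14.9) = (-11.7)/(-31.4) = 0.3726

0.3726


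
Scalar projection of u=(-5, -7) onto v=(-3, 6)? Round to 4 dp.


u.v = -27, |v| = sqrt(45) = 6.7082
Scalar projection = u.v / |v| = -27 / sqrt(45) = -4.0249

-4.0249


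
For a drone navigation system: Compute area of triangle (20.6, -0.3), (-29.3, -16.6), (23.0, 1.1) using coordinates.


Area = |x_A(y_B-y_C) + x_B(y_C-y_A) + x_C(y_A-y_B)|/2
= |(-364.62) + (-41.02) + 374.9|/2
= 30.74/2 = 15.37

15.37


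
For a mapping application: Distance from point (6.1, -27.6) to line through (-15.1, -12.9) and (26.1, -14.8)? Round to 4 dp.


|cross product| = 565.36
|line direction| = sqrt(1701.05) = 41.2438
Distance = 565.36/sqrt(1701.05) = 13.7078

13.7078


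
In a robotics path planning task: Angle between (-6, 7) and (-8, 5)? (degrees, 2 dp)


u.v = 83, |u| = sqrt(85) = 9.2195, |v| = sqrt(89) = 9.434
cos(theta) = u.v/(|u||v|) = 83/sqrt(7565) = 0.954275
theta = acos(0.954275) = 17.39 degrees

17.39 degrees


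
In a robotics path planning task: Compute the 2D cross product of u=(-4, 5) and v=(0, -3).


u x v = u_x*v_y - u_y*v_x = (-4)*(-3) - 5*0
= 12 - 0 = 12

12


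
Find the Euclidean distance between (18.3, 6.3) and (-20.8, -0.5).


dx=-39.1, dy=-6.8
d^2 = (-39.1)^2 + (-6.8)^2 = 1575.05
d = sqrt(1575.05) = 39.6869

39.6869


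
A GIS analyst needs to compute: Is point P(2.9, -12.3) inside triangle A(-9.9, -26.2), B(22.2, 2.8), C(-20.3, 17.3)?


Cross products: AB x AP = 74.99, BC x BP = 921.6, CA x CP = 701.36
All same sign? yes

Yes, inside


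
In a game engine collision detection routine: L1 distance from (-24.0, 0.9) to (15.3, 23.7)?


|(-24)-15.3| + |0.9-23.7| = 39.3 + 22.8 = 62.1

62.1


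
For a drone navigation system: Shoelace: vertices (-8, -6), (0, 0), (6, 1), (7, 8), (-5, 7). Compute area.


Shoelace sum: ((-8)*0 - 0*(-6)) + (0*1 - 6*0) + (6*8 - 7*1) + (7*7 - (-5)*8) + ((-5)*(-6) - (-8)*7)
= 216
Area = |216|/2 = 108

108


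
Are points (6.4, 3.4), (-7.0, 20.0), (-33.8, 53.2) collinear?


Cross product: ((-7)-6.4)*(53.2-3.4) - (20-3.4)*((-33.8)-6.4)
= 0

Yes, collinear


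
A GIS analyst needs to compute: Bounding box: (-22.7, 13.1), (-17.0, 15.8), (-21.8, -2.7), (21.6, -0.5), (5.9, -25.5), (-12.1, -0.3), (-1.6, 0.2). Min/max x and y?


x range: [-22.7, 21.6]
y range: [-25.5, 15.8]
Bounding box: (-22.7,-25.5) to (21.6,15.8)

(-22.7,-25.5) to (21.6,15.8)


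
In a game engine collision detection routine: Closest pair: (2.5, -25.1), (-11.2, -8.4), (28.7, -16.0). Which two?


d(P0,P1) = 21.6005, d(P0,P2) = 27.7354, d(P1,P2) = 40.6174
Closest: P0 and P1

Closest pair: (2.5, -25.1) and (-11.2, -8.4), distance = 21.6005


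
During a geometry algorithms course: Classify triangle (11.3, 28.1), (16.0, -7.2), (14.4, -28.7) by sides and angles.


Side lengths squared: AB^2=1268.18, BC^2=464.81, CA^2=3235.85
Sorted: [464.81, 1268.18, 3235.85]
By sides: Scalene, By angles: Obtuse

Scalene, Obtuse


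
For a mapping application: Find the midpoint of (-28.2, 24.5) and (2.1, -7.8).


M = (((-28.2)+2.1)/2, (24.5+(-7.8))/2)
= (-13.05, 8.35)

(-13.05, 8.35)


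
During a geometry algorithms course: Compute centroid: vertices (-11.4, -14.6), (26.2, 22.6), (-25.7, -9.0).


Centroid = ((x_A+x_B+x_C)/3, (y_A+y_B+y_C)/3)
= (((-11.4)+26.2+(-25.7))/3, ((-14.6)+22.6+(-9))/3)
= (-3.6333, -0.3333)

(-3.6333, -0.3333)


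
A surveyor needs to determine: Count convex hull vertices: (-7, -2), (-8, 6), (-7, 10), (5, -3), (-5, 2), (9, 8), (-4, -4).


Convex hull vertices (CCW): (-8, 6), (-7, -2), (-4, -4), (5, -3), (9, 8), (-7, 10)
Count = 6

6


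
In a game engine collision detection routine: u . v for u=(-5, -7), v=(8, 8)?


u . v = u_x*v_x + u_y*v_y = (-5)*8 + (-7)*8
= (-40) + (-56) = -96

-96


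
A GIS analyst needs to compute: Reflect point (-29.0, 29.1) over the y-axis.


Reflection over y-axis: (x,y) -> (-x,y)
(-29, 29.1) -> (29, 29.1)

(29, 29.1)


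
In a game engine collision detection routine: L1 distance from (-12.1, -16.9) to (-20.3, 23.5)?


|(-12.1)-(-20.3)| + |(-16.9)-23.5| = 8.2 + 40.4 = 48.6

48.6


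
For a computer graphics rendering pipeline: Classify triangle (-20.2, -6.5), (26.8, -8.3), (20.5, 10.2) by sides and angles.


Side lengths squared: AB^2=2212.24, BC^2=381.94, CA^2=1935.38
Sorted: [381.94, 1935.38, 2212.24]
By sides: Scalene, By angles: Acute

Scalene, Acute


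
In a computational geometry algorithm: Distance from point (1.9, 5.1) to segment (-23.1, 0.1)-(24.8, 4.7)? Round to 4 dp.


Project P onto AB: t = 0.5271 (clamped to [0,1])
Closest point on segment: (2.1473, 2.5246)
Distance: 2.5873

2.5873


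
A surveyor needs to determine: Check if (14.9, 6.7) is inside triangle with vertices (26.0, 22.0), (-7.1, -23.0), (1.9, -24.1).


Cross products: AB x AP = 6.93, BC x BP = 291.5, CA x CP = 142.98
All same sign? yes

Yes, inside


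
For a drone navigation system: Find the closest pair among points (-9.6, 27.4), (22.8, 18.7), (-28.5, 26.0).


d(P0,P1) = 33.5477, d(P0,P2) = 18.9518, d(P1,P2) = 51.8168
Closest: P0 and P2

Closest pair: (-9.6, 27.4) and (-28.5, 26.0), distance = 18.9518


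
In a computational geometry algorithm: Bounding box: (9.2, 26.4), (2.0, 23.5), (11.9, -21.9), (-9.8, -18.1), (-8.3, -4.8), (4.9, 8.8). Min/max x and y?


x range: [-9.8, 11.9]
y range: [-21.9, 26.4]
Bounding box: (-9.8,-21.9) to (11.9,26.4)

(-9.8,-21.9) to (11.9,26.4)


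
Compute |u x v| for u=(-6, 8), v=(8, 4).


|u x v| = |(-6)*4 - 8*8|
= |(-24) - 64| = 88

88


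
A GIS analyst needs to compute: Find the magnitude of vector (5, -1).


|u| = sqrt(5^2 + (-1)^2) = sqrt(26) = 5.099

5.099


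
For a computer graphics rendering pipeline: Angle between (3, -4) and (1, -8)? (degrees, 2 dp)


u.v = 35, |u| = sqrt(25) = 5, |v| = sqrt(65) = 8.0623
cos(theta) = u.v/(|u||v|) = 35/sqrt(1625) = 0.868243
theta = acos(0.868243) = 29.74 degrees

29.74 degrees


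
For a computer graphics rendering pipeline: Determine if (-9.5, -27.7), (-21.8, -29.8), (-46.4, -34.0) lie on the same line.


Cross product: ((-21.8)-(-9.5))*((-34)-(-27.7)) - ((-29.8)-(-27.7))*((-46.4)-(-9.5))
= 0

Yes, collinear


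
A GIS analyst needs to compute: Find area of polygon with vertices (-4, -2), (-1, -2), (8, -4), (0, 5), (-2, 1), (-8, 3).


Shoelace sum: ((-4)*(-2) - (-1)*(-2)) + ((-1)*(-4) - 8*(-2)) + (8*5 - 0*(-4)) + (0*1 - (-2)*5) + ((-2)*3 - (-8)*1) + ((-8)*(-2) - (-4)*3)
= 106
Area = |106|/2 = 53

53


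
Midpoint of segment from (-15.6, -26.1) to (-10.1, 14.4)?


M = (((-15.6)+(-10.1))/2, ((-26.1)+14.4)/2)
= (-12.85, -5.85)

(-12.85, -5.85)


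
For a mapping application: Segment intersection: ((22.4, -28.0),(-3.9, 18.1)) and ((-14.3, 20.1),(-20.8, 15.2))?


Cross products: d1=492.48, d2=63.96, d3=426.84, d4=855.36
d1*d2 < 0 and d3*d4 < 0? no

No, they don't intersect


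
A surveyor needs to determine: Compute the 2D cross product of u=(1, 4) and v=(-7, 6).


u x v = u_x*v_y - u_y*v_x = 1*6 - 4*(-7)
= 6 - (-28) = 34

34


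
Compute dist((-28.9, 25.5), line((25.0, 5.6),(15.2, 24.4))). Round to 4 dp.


|cross product| = 818.3
|line direction| = sqrt(449.48) = 21.2009
Distance = 818.3/sqrt(449.48) = 38.5973

38.5973


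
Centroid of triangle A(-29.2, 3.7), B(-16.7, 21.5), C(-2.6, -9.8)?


Centroid = ((x_A+x_B+x_C)/3, (y_A+y_B+y_C)/3)
= (((-29.2)+(-16.7)+(-2.6))/3, (3.7+21.5+(-9.8))/3)
= (-16.1667, 5.1333)

(-16.1667, 5.1333)


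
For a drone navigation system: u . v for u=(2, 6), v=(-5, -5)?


u . v = u_x*v_x + u_y*v_y = 2*(-5) + 6*(-5)
= (-10) + (-30) = -40

-40


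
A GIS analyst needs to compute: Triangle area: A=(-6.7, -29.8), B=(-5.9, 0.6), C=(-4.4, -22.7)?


Area = |x_A(y_B-y_C) + x_B(y_C-y_A) + x_C(y_A-y_B)|/2
= |(-156.11) + (-41.89) + 133.76|/2
= 64.24/2 = 32.12

32.12


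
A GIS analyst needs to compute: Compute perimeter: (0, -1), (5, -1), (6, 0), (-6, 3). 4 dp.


Sides: (0, -1)->(5, -1): sqrt(25) = 5, (5, -1)->(6, 0): sqrt(2) = 1.414214, (6, 0)->(-6, 3): sqrt(153) = 12.369317, (-6, 3)->(0, -1): sqrt(52) = 7.211103
Sum = 25.994634
Perimeter = 25.9946

25.9946


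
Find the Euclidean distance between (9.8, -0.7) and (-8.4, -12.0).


dx=-18.2, dy=-11.3
d^2 = (-18.2)^2 + (-11.3)^2 = 458.93
d = sqrt(458.93) = 21.4227

21.4227


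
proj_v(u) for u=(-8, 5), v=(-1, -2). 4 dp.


u.v = -2, |v| = sqrt(5) = 2.2361
Scalar projection = u.v / |v| = -2 / sqrt(5) = -0.8944

-0.8944


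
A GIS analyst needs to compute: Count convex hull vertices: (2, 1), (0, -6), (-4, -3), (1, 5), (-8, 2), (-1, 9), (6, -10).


Convex hull vertices (CCW): (-8, 2), (-4, -3), (0, -6), (6, -10), (1, 5), (-1, 9)
Count = 6

6


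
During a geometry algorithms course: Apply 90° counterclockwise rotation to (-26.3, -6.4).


90° CCW: (x,y) -> (-y, x)
(-26.3,-6.4) -> (6.4, -26.3)

(6.4, -26.3)


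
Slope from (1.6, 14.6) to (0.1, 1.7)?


slope = (y2-y1)/(x2-x1) = (1.7-14.6)/(0.1-1.6) = (-12.9)/(-1.5) = 8.6

8.6


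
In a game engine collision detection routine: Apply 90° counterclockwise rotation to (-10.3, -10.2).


90° CCW: (x,y) -> (-y, x)
(-10.3,-10.2) -> (10.2, -10.3)

(10.2, -10.3)


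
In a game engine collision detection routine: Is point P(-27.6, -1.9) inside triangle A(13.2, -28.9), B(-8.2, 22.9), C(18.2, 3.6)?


Cross products: AB x AP = 1535.64, BC x BP = -1029.14, CA x CP = -1461
All same sign? no

No, outside


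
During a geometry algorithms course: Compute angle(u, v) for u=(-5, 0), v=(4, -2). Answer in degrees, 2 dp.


u.v = -20, |u| = sqrt(25) = 5, |v| = sqrt(20) = 4.4721
cos(theta) = u.v/(|u||v|) = -20/sqrt(500) = -0.894427
theta = acos(-0.894427) = 153.43 degrees

153.43 degrees


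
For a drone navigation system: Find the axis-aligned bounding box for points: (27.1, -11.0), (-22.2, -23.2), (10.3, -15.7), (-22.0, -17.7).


x range: [-22.2, 27.1]
y range: [-23.2, -11]
Bounding box: (-22.2,-23.2) to (27.1,-11)

(-22.2,-23.2) to (27.1,-11)


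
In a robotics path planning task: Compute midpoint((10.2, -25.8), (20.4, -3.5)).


M = ((10.2+20.4)/2, ((-25.8)+(-3.5))/2)
= (15.3, -14.65)

(15.3, -14.65)


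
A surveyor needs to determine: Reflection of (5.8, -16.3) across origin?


Reflection over origin: (x,y) -> (-x,-y)
(5.8, -16.3) -> (-5.8, 16.3)

(-5.8, 16.3)


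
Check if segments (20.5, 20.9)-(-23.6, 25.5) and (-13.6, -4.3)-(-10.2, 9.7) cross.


Cross products: d1=-391.72, d2=241.32, d3=1268.18, d4=635.14
d1*d2 < 0 and d3*d4 < 0? no

No, they don't intersect


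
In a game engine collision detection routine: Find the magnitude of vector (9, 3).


|u| = sqrt(9^2 + 3^2) = sqrt(90) = 9.4868

9.4868


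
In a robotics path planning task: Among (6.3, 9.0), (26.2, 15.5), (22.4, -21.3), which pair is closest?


d(P0,P1) = 20.9347, d(P0,P2) = 34.3118, d(P1,P2) = 36.9957
Closest: P0 and P1

Closest pair: (6.3, 9.0) and (26.2, 15.5), distance = 20.9347


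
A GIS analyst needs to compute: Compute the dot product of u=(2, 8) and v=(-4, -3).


u . v = u_x*v_x + u_y*v_y = 2*(-4) + 8*(-3)
= (-8) + (-24) = -32

-32


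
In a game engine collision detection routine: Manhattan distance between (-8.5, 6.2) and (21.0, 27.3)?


|(-8.5)-21| + |6.2-27.3| = 29.5 + 21.1 = 50.6

50.6


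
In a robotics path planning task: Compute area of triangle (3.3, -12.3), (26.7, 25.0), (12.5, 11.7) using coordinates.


Area = |x_A(y_B-y_C) + x_B(y_C-y_A) + x_C(y_A-y_B)|/2
= |43.89 + 640.8 + (-466.25)|/2
= 218.44/2 = 109.22

109.22


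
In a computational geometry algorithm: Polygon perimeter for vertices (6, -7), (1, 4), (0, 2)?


Sides: (6, -7)->(1, 4): sqrt(146) = 12.083046, (1, 4)->(0, 2): sqrt(5) = 2.236068, (0, 2)->(6, -7): sqrt(117) = 10.816654
Sum = 25.135768
Perimeter = 25.1358

25.1358


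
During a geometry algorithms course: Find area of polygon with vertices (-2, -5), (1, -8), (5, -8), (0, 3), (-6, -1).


Shoelace sum: ((-2)*(-8) - 1*(-5)) + (1*(-8) - 5*(-8)) + (5*3 - 0*(-8)) + (0*(-1) - (-6)*3) + ((-6)*(-5) - (-2)*(-1))
= 114
Area = |114|/2 = 57

57


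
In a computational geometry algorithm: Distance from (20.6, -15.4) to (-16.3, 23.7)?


dx=-36.9, dy=39.1
d^2 = (-36.9)^2 + 39.1^2 = 2890.42
d = sqrt(2890.42) = 53.7626

53.7626


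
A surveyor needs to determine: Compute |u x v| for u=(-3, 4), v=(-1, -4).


|u x v| = |(-3)*(-4) - 4*(-1)|
= |12 - (-4)| = 16

16


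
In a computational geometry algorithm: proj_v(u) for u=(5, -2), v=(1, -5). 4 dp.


u.v = 15, |v| = sqrt(26) = 5.099
Scalar projection = u.v / |v| = 15 / sqrt(26) = 2.9417

2.9417


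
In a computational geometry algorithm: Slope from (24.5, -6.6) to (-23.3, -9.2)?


slope = (y2-y1)/(x2-x1) = ((-9.2)-(-6.6))/((-23.3)-24.5) = (-2.6)/(-47.8) = 0.0544

0.0544


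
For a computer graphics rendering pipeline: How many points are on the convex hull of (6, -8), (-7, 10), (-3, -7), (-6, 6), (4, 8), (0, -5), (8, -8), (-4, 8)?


Convex hull vertices (CCW): (-7, 10), (-3, -7), (6, -8), (8, -8), (4, 8)
Count = 5

5


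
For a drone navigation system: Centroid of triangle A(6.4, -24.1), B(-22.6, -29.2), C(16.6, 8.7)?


Centroid = ((x_A+x_B+x_C)/3, (y_A+y_B+y_C)/3)
= ((6.4+(-22.6)+16.6)/3, ((-24.1)+(-29.2)+8.7)/3)
= (0.1333, -14.8667)

(0.1333, -14.8667)


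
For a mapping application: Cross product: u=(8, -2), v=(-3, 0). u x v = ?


u x v = u_x*v_y - u_y*v_x = 8*0 - (-2)*(-3)
= 0 - 6 = -6

-6


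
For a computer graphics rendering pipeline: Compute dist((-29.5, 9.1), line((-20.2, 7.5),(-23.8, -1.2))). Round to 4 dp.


|cross product| = 86.67
|line direction| = sqrt(88.65) = 9.4154
Distance = 86.67/sqrt(88.65) = 9.2051

9.2051


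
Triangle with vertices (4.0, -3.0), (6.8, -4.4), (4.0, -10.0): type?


Side lengths squared: AB^2=9.8, BC^2=39.2, CA^2=49
Sorted: [9.8, 39.2, 49]
By sides: Scalene, By angles: Right

Scalene, Right


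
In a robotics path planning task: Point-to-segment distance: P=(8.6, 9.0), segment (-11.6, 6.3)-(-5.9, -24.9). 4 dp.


Project P onto AB: t = 0.0307 (clamped to [0,1])
Closest point on segment: (-11.4249, 5.3416)
Distance: 20.3563

20.3563


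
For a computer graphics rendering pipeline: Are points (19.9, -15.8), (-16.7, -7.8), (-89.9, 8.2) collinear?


Cross product: ((-16.7)-19.9)*(8.2-(-15.8)) - ((-7.8)-(-15.8))*((-89.9)-19.9)
= 0

Yes, collinear


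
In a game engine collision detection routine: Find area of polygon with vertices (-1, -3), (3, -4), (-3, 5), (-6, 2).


Shoelace sum: ((-1)*(-4) - 3*(-3)) + (3*5 - (-3)*(-4)) + ((-3)*2 - (-6)*5) + ((-6)*(-3) - (-1)*2)
= 60
Area = |60|/2 = 30

30


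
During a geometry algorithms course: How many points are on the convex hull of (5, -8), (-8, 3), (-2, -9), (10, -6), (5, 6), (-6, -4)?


Convex hull vertices (CCW): (-8, 3), (-6, -4), (-2, -9), (5, -8), (10, -6), (5, 6)
Count = 6

6


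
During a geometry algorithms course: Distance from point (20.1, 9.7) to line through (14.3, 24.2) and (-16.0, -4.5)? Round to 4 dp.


|cross product| = 605.81
|line direction| = sqrt(1741.78) = 41.7346
Distance = 605.81/sqrt(1741.78) = 14.5158

14.5158


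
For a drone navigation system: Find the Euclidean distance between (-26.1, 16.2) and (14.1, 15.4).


dx=40.2, dy=-0.8
d^2 = 40.2^2 + (-0.8)^2 = 1616.68
d = sqrt(1616.68) = 40.208

40.208


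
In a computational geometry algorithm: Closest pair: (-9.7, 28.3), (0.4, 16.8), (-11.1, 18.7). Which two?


d(P0,P1) = 15.3056, d(P0,P2) = 9.7015, d(P1,P2) = 11.6559
Closest: P0 and P2

Closest pair: (-9.7, 28.3) and (-11.1, 18.7), distance = 9.7015


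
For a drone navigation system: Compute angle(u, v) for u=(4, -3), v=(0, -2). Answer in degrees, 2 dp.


u.v = 6, |u| = sqrt(25) = 5, |v| = sqrt(4) = 2
cos(theta) = u.v/(|u||v|) = 6/sqrt(100) = 0.6
theta = acos(0.6) = 53.13 degrees

53.13 degrees


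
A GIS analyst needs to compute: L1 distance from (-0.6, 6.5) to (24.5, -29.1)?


|(-0.6)-24.5| + |6.5-(-29.1)| = 25.1 + 35.6 = 60.7

60.7


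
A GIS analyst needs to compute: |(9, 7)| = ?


|u| = sqrt(9^2 + 7^2) = sqrt(130) = 11.4018

11.4018


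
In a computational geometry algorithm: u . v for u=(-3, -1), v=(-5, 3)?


u . v = u_x*v_x + u_y*v_y = (-3)*(-5) + (-1)*3
= 15 + (-3) = 12

12


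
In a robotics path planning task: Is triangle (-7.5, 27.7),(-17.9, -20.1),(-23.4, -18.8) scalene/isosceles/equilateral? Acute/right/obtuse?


Side lengths squared: AB^2=2393, BC^2=31.94, CA^2=2415.06
Sorted: [31.94, 2393, 2415.06]
By sides: Scalene, By angles: Acute

Scalene, Acute


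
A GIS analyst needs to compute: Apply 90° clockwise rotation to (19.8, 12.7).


90° CW: (x,y) -> (y, -x)
(19.8,12.7) -> (12.7, -19.8)

(12.7, -19.8)


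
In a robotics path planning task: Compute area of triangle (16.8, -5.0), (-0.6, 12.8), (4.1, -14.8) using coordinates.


Area = |x_A(y_B-y_C) + x_B(y_C-y_A) + x_C(y_A-y_B)|/2
= |463.68 + 5.88 + (-72.98)|/2
= 396.58/2 = 198.29

198.29


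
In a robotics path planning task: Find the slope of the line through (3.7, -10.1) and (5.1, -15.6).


slope = (y2-y1)/(x2-x1) = ((-15.6)-(-10.1))/(5.1-3.7) = (-5.5)/1.4 = -3.9286

-3.9286


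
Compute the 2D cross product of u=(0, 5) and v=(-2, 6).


u x v = u_x*v_y - u_y*v_x = 0*6 - 5*(-2)
= 0 - (-10) = 10

10


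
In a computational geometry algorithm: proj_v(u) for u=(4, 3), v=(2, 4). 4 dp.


u.v = 20, |v| = sqrt(20) = 4.4721
Scalar projection = u.v / |v| = 20 / sqrt(20) = 4.4721

4.4721


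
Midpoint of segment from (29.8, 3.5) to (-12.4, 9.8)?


M = ((29.8+(-12.4))/2, (3.5+9.8)/2)
= (8.7, 6.65)

(8.7, 6.65)


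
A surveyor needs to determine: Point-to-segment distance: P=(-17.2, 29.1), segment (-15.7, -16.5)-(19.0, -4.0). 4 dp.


Project P onto AB: t = 0.3808 (clamped to [0,1])
Closest point on segment: (-2.488, -11.7406)
Distance: 43.4097

43.4097
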